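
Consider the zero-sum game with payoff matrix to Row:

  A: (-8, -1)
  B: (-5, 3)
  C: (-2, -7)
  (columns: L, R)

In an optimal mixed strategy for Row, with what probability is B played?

5/13

Row minima: A → -8, B → -5, C → -7; maximin = -5.
Column maxima: L → -2, R → 3; minimax = -2.
-5 ≠ -2, so there is no saddle point; optimal play is mixed.
A is strictly dominated by B, so Row never plays it.
On the remaining 2×2 (B, C vs L, R):
Let Row play B with probability p. Expected payoff against L: (-5)p + (-2)(1−p) = −3p − 2; against R: 3p + (-7)(1−p) = 10p − 7.
Setting these equal: −3p − 2 = 10p − 7 ⇒ −13p = -5 ⇒ p = 5/13, and the value is (-3)·(5/13) − 2 = -41/13.
For Column: with q = P(L), equating B's and C's payoffs gives −8q + 3 = 5q − 7 ⇒ q = 10/13.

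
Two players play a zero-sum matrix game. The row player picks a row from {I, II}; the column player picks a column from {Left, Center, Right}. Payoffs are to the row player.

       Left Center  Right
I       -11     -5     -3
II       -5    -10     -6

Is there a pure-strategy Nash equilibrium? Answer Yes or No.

No

Row minima: I → -11, II → -10; maximin = -10.
Column maxima: Left → -5, Center → -5, Right → -3; minimax = -5.
-10 ≠ -5, so no pure-strategy equilibrium exists.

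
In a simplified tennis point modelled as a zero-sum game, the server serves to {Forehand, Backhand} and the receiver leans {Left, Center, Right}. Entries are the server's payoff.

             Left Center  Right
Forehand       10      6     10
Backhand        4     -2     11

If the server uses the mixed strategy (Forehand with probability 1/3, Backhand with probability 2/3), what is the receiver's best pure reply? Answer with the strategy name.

Center

If the receiver plays Left, the server's expected payoff is (1/3)·10 + (2/3)·4 = 6.
If the receiver plays Center, the server's expected payoff is (1/3)·6 + (2/3)·(-2) = 2/3.
If the receiver plays Right, the server's expected payoff is (1/3)·10 + (2/3)·11 = 32/3.
The receiver minimizes the server's payoff; the smallest is 2/3, so the best response is Center.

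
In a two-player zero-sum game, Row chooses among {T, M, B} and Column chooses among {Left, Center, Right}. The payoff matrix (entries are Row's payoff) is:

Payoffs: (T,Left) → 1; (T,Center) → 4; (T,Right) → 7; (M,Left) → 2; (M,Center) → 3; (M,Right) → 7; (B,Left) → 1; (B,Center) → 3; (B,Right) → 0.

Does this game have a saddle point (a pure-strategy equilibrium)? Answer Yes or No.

Yes

Row minima: T → 1, M → 2, B → 0; maximin = 2.
Column maxima: Left → 2, Center → 4, Right → 7; minimax = 2.
maximin = minimax = 2, so a saddle point exists.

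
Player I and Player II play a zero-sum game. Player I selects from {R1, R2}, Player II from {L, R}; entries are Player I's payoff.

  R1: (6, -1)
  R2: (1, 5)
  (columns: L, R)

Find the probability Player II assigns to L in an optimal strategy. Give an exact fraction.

Row minima: R1 → -1, R2 → 1; maximin = 1.
Column maxima: L → 6, R → 5; minimax = 5.
1 ≠ 5, so there is no saddle point; optimal play is mixed.
Let Player I play R1 with probability p. Expected payoff against L: 6p + 1(1−p) = 5p + 1; against R: (-1)p + 5(1−p) = −6p + 5.
Setting these equal: 5p + 1 = −6p + 5 ⇒ 11p = 4 ⇒ p = 4/11, and the value is (5)·(4/11) + 1 = 31/11.
For Player II: with q = P(L), equating R1's and R2's payoffs gives 7q − 1 = −4q + 5 ⇒ q = 6/11.

6/11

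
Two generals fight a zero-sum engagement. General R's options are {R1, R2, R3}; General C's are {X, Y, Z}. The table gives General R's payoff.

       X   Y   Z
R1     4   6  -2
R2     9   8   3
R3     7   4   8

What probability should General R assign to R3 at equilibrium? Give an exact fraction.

5/9

Row minima: R1 → -2, R2 → 3, R3 → 4; maximin = 4.
Column maxima: X → 9, Y → 8, Z → 8; minimax = 8.
4 ≠ 8, so there is no saddle point; optimal play is mixed.
R1 is strictly dominated by R2, so General R never plays it.
With R1 eliminated, X is strictly dominated by Y (it gives General R strictly more in every remaining row), so General C never plays it.
On the remaining 2×2 (R2, R3 vs Y, Z):
Let General R play R2 with probability p. Expected payoff against Y: 8p + 4(1−p) = 4p + 4; against Z: 3p + 8(1−p) = −5p + 8.
Setting these equal: 4p + 4 = −5p + 8 ⇒ 9p = 4 ⇒ p = 4/9, and the value is (4)·(4/9) + 4 = 52/9.
For General C: with q = P(Y), equating R2's and R3's payoffs gives 5q + 3 = −4q + 8 ⇒ q = 5/9.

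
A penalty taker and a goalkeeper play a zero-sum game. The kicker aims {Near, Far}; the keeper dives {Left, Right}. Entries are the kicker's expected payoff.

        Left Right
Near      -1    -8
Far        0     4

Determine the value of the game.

Row minima: Near → -8, Far → 0; maximin = 0.
Column maxima: Left → 0, Right → 4; minimax = 0.
Since maximin = minimax = 0, there is a saddle point and the value is 0.

0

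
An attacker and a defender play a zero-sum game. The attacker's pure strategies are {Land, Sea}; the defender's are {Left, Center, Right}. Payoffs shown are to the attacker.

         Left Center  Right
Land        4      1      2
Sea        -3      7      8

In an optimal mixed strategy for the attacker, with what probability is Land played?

10/13

Row minima: Land → 1, Sea → -3; maximin = 1.
Column maxima: Left → 4, Center → 7, Right → 8; minimax = 4.
1 ≠ 4, so there is no saddle point; optimal play is mixed.
Right is strictly dominated by Center (it gives the attacker strictly more in every row), so the defender never plays it.
On the remaining 2×2 (Land, Sea vs Left, Center):
Let the attacker play Land with probability p. Expected payoff against Left: 4p + (-3)(1−p) = 7p − 3; against Center: 1p + 7(1−p) = −6p + 7.
Setting these equal: 7p − 3 = −6p + 7 ⇒ 13p = 10 ⇒ p = 10/13, and the value is (7)·(10/13) − 3 = 31/13.
For the defender: with q = P(Left), equating Land's and Sea's payoffs gives 3q + 1 = −10q + 7 ⇒ q = 6/13.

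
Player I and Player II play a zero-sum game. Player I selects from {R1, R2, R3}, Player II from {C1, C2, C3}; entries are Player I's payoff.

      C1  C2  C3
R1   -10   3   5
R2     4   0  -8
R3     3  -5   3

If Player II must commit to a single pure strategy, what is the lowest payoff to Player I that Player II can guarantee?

Column maxima: C1 → 4, C2 → 3, C3 → 5.
The smallest of these is 3.

3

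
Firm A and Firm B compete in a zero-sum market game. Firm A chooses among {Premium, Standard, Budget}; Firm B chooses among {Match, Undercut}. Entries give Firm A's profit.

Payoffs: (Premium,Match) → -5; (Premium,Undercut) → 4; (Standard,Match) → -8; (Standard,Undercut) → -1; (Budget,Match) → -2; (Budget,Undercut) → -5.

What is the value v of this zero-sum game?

-11/4

Row minima: Premium → -5, Standard → -8, Budget → -5; maximin = -5.
Column maxima: Match → -2, Undercut → 4; minimax = -2.
-5 ≠ -2, so there is no saddle point; optimal play is mixed.
Standard is strictly dominated by Premium, so Firm A never plays it.
On the remaining 2×2 (Premium, Budget vs Match, Undercut):
Let Firm A play Premium with probability p. Expected payoff against Match: (-5)p + (-2)(1−p) = −3p − 2; against Undercut: 4p + (-5)(1−p) = 9p − 5.
Setting these equal: −3p − 2 = 9p − 5 ⇒ −12p = -3 ⇒ p = 1/4, and the value is (-3)·(1/4) − 2 = -11/4.
For Firm B: with q = P(Match), equating Premium's and Budget's payoffs gives −9q + 4 = 3q − 5 ⇒ q = 3/4.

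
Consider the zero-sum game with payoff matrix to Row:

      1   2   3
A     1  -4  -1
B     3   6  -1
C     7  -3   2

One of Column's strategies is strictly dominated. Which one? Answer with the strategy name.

1

3 holds Row's payoff strictly below 1 in every row: -1 < 1, -1 < 3, 2 < 7.
So 1 is strictly dominated for Column.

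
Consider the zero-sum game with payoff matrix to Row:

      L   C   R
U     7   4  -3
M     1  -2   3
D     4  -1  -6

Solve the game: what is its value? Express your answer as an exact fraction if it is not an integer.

1/2

Row minima: U → -3, M → -2, D → -6; maximin = -2.
Column maxima: L → 7, C → 4, R → 3; minimax = 3.
-2 ≠ 3, so there is no saddle point; optimal play is mixed.
D is strictly dominated by U, so Row never plays it.
L is strictly dominated by C (it gives Row strictly more in every row), so Column never plays it.
On the remaining 2×2 (U, M vs C, R):
Let Row play U with probability p. Expected payoff against C: 4p + (-2)(1−p) = 6p − 2; against R: (-3)p + 3(1−p) = −6p + 3.
Setting these equal: 6p − 2 = −6p + 3 ⇒ 12p = 5 ⇒ p = 5/12, and the value is (6)·(5/12) − 2 = 1/2.
For Column: with q = P(C), equating U's and M's payoffs gives 7q − 3 = −5q + 3 ⇒ q = 1/2.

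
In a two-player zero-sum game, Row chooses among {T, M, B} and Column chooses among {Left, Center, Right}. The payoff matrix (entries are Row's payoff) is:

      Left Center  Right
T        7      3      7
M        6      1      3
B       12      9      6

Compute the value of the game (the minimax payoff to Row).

Row minima: T → 3, M → 1, B → 6; maximin = 6.
Column maxima: Left → 12, Center → 9, Right → 7; minimax = 7.
6 ≠ 7, so there is no saddle point; optimal play is mixed.
M is strictly dominated by T, so Row never plays it.
Left is strictly dominated by Center (it gives Row strictly more in every row), so Column never plays it.
On the remaining 2×2 (T, B vs Center, Right):
Let Row play T with probability p. Expected payoff against Center: 3p + 9(1−p) = −6p + 9; against Right: 7p + 6(1−p) = p + 6.
Setting these equal: −6p + 9 = p + 6 ⇒ −7p = -3 ⇒ p = 3/7, and the value is (-6)·(3/7) + 9 = 45/7.
For Column: with q = P(Center), equating T's and B's payoffs gives −4q + 7 = 3q + 6 ⇒ q = 1/7.

45/7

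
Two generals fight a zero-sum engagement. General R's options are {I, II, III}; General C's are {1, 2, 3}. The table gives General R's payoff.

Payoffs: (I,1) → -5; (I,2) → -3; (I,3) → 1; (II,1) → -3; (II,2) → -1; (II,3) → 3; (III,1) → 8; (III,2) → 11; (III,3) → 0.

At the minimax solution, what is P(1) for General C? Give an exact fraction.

3/14

Row minima: I → -5, II → -3, III → 0; maximin = 0.
Column maxima: 1 → 8, 2 → 11, 3 → 3; minimax = 3.
0 ≠ 3, so there is no saddle point; optimal play is mixed.
I is strictly dominated by II, so General R never plays it.
2 is strictly dominated by 1 (it gives General R strictly more in every row), so General C never plays it.
On the remaining 2×2 (II, III vs 1, 3):
Let General R play II with probability p. Expected payoff against 1: (-3)p + 8(1−p) = −11p + 8; against 3: 3p + 0(1−p) = 3p.
Setting these equal: −11p + 8 = 3p ⇒ −14p = -8 ⇒ p = 4/7, and the value is (-11)·(4/7) + 8 = 12/7.
For General C: with q = P(1), equating II's and III's payoffs gives −6q + 3 = 8q ⇒ q = 3/14.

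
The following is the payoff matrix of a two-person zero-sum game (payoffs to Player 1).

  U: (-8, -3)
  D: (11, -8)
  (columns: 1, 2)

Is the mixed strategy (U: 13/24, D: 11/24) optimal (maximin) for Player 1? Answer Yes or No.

Against 1 this mix gives (13/24)·(-8) + (11/24)·11 = 17/24.
Against 2 this mix gives (13/24)·(-3) + (11/24)·(-8) = -127/24.
Player 2 will play 2, holding Player 1 to -127/24. Shifting weight toward the row that does better against 2 would raise this floor (the equalizing mix achieves -97/24 against both 2 and 1), so the proposed strategy is not optimal.

No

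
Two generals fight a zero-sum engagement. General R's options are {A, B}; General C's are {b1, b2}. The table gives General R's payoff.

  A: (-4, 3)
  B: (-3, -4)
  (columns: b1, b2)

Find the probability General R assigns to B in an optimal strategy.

Row minima: A → -4, B → -4; maximin = -4.
Column maxima: b1 → -3, b2 → 3; minimax = -3.
-4 ≠ -3, so there is no saddle point; optimal play is mixed.
Let General R play A with probability p. Expected payoff against b1: (-4)p + (-3)(1−p) = −p − 3; against b2: 3p + (-4)(1−p) = 7p − 4.
Setting these equal: −p − 3 = 7p − 4 ⇒ −8p = -1 ⇒ p = 1/8, and the value is (-1)·(1/8) − 3 = -25/8.
For General C: with q = P(b1), equating A's and B's payoffs gives −7q + 3 = q − 4 ⇒ q = 7/8.

7/8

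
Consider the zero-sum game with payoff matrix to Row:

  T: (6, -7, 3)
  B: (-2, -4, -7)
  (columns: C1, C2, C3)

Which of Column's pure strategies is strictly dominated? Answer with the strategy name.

C1

C2 holds Row's payoff strictly below C1 in every row: -7 < 6, -4 < -2.
So C1 is strictly dominated for Column.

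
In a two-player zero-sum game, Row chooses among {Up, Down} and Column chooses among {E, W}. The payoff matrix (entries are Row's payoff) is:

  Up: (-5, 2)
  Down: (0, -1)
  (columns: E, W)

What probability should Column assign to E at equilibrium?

Row minima: Up → -5, Down → -1; maximin = -1.
Column maxima: E → 0, W → 2; minimax = 0.
-1 ≠ 0, so there is no saddle point; optimal play is mixed.
Let Row play Up with probability p. Expected payoff against E: (-5)p + 0(1−p) = −5p; against W: 2p + (-1)(1−p) = 3p − 1.
Setting these equal: −5p = 3p − 1 ⇒ −8p = -1 ⇒ p = 1/8, and the value is (-5)·(1/8) = -5/8.
For Column: with q = P(E), equating Up's and Down's payoffs gives −7q + 2 = q − 1 ⇒ q = 3/8.

3/8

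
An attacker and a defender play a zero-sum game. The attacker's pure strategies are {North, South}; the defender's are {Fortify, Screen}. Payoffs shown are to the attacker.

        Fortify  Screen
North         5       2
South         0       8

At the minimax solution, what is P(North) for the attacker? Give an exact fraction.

8/11

Row minima: North → 2, South → 0; maximin = 2.
Column maxima: Fortify → 5, Screen → 8; minimax = 5.
2 ≠ 5, so there is no saddle point; optimal play is mixed.
Let the attacker play North with probability p. Expected payoff against Fortify: 5p + 0(1−p) = 5p; against Screen: 2p + 8(1−p) = −6p + 8.
Setting these equal: 5p = −6p + 8 ⇒ 11p = 8 ⇒ p = 8/11, and the value is (5)·(8/11) = 40/11.
For the defender: with q = P(Fortify), equating North's and South's payoffs gives 3q + 2 = −8q + 8 ⇒ q = 6/11.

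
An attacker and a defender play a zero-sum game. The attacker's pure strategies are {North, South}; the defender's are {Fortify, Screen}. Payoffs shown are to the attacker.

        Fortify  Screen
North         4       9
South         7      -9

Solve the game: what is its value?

Row minima: North → 4, South → -9; maximin = 4.
Column maxima: Fortify → 7, Screen → 9; minimax = 7.
4 ≠ 7, so there is no saddle point; optimal play is mixed.
Let the attacker play North with probability p. Expected payoff against Fortify: 4p + 7(1−p) = −3p + 7; against Screen: 9p + (-9)(1−p) = 18p − 9.
Setting these equal: −3p + 7 = 18p − 9 ⇒ −21p = -16 ⇒ p = 16/21, and the value is (-3)·(16/21) + 7 = 33/7.
For the defender: with q = P(Fortify), equating North's and South's payoffs gives −5q + 9 = 16q − 9 ⇒ q = 6/7.

33/7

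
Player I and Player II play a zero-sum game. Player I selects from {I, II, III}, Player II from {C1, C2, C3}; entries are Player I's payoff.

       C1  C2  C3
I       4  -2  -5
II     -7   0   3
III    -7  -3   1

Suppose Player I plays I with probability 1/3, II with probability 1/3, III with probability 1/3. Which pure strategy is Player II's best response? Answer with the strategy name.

If Player II plays C1, Player I's expected payoff is (1/3)·4 + (1/3)·(-7) + (1/3)·(-7) = -10/3.
If Player II plays C2, Player I's expected payoff is (1/3)·(-2) + (1/3)·0 + (1/3)·(-3) = -5/3.
If Player II plays C3, Player I's expected payoff is (1/3)·(-5) + (1/3)·3 + (1/3)·1 = -1/3.
Player II minimizes Player I's payoff; the smallest is -10/3, so the best response is C1.

C1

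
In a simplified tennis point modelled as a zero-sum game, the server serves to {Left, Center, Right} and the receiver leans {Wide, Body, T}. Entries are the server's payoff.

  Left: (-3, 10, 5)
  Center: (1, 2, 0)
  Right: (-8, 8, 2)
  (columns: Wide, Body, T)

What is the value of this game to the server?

5/9

Row minima: Left → -3, Center → 0, Right → -8; maximin = 0.
Column maxima: Wide → 1, Body → 10, T → 5; minimax = 1.
0 ≠ 1, so there is no saddle point; optimal play is mixed.
Right is strictly dominated by Left, so the server never plays it.
Body is strictly dominated by Wide (it gives the server strictly more in every row), so the receiver never plays it.
On the remaining 2×2 (Left, Center vs Wide, T):
Let the server play Left with probability p. Expected payoff against Wide: (-3)p + 1(1−p) = −4p + 1; against T: 5p + 0(1−p) = 5p.
Setting these equal: −4p + 1 = 5p ⇒ −9p = -1 ⇒ p = 1/9, and the value is (-4)·(1/9) + 1 = 5/9.
For the receiver: with q = P(Wide), equating Left's and Center's payoffs gives −8q + 5 = q ⇒ q = 5/9.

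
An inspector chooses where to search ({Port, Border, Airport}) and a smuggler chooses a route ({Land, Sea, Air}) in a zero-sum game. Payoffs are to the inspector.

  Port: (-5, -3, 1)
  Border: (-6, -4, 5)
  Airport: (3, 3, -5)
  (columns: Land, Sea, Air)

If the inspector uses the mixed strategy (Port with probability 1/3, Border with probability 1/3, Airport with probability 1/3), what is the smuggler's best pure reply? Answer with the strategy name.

Land

If the smuggler plays Land, the inspector's expected payoff is (1/3)·(-5) + (1/3)·(-6) + (1/3)·3 = -8/3.
If the smuggler plays Sea, the inspector's expected payoff is (1/3)·(-3) + (1/3)·(-4) + (1/3)·3 = -4/3.
If the smuggler plays Air, the inspector's expected payoff is (1/3)·1 + (1/3)·5 + (1/3)·(-5) = 1/3.
The smuggler minimizes the inspector's payoff; the smallest is -8/3, so the best response is Land.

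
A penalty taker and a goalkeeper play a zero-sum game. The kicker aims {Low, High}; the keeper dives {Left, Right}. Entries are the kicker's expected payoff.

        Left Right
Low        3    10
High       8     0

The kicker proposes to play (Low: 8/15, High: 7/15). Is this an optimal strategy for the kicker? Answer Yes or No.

Yes

Against Left this mix gives (8/15)·3 + (7/15)·8 = 16/3.
Against Right this mix gives (8/15)·10 + (7/15)·0 = 16/3.
All of the keeper's active replies (Left, Right) yield 16/3, and no column does worse for the kicker. The mix makes the keeper indifferent and guarantees 16/3, so it is optimal.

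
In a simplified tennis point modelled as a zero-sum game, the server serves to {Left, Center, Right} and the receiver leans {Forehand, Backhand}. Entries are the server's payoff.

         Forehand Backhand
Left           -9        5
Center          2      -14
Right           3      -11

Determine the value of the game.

Row minima: Left → -9, Center → -14, Right → -11; maximin = -9.
Column maxima: Forehand → 3, Backhand → 5; minimax = 3.
-9 ≠ 3, so there is no saddle point; optimal play is mixed.
Center is strictly dominated by Right, so the server never plays it.
On the remaining 2×2 (Left, Right vs Forehand, Backhand):
Let the server play Left with probability p. Expected payoff against Forehand: (-9)p + 3(1−p) = −12p + 3; against Backhand: 5p + (-11)(1−p) = 16p − 11.
Setting these equal: −12p + 3 = 16p − 11 ⇒ −28p = -14 ⇒ p = 1/2, and the value is (-12)·(1/2) + 3 = -3.
For the receiver: with q = P(Forehand), equating Left's and Right's payoffs gives −14q + 5 = 14q − 11 ⇒ q = 4/7.

-3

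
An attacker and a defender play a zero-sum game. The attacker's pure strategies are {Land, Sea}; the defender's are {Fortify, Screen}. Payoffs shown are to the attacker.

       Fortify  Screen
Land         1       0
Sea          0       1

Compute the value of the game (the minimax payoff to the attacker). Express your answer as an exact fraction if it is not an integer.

Row minima: Land → 0, Sea → 0; maximin = 0.
Column maxima: Fortify → 1, Screen → 1; minimax = 1.
0 ≠ 1, so there is no saddle point; optimal play is mixed.
Let the attacker play Land with probability p. Expected payoff against Fortify: 1p + 0(1−p) = p; against Screen: 0p + 1(1−p) = −p + 1.
Setting these equal: p = −p + 1 ⇒ 2p = 1 ⇒ p = 1/2, and the value is (1)·(1/2) = 1/2.
For the defender: with q = P(Fortify), equating Land's and Sea's payoffs gives q = −q + 1 ⇒ q = 1/2.

1/2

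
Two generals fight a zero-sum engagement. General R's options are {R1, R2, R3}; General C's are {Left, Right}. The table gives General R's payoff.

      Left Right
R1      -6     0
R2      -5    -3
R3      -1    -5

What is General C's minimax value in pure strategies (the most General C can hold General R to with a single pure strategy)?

Column maxima: Left → -1, Right → 0.
The smallest of these is -1.

-1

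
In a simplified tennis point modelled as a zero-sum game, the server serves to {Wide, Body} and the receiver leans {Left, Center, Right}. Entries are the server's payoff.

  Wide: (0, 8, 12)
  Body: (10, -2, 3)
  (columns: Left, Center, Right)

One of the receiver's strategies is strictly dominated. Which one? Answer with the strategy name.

Center holds the server's payoff strictly below Right in every row: 8 < 12, -2 < 3.
So Right is strictly dominated for the receiver.

Right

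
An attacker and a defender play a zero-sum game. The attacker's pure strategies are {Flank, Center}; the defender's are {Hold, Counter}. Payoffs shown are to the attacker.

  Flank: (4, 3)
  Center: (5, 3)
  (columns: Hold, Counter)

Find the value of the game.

Row minima: Flank → 3, Center → 3; maximin = 3.
Column maxima: Hold → 5, Counter → 3; minimax = 3.
Since maximin = minimax = 3, there is a saddle point and the value is 3.

3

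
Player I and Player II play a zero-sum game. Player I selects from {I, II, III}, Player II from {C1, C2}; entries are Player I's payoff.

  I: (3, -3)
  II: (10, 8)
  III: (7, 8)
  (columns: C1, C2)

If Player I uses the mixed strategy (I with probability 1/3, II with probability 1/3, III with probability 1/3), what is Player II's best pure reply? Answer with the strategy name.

C2

If Player II plays C1, Player I's expected payoff is (1/3)·3 + (1/3)·10 + (1/3)·7 = 20/3.
If Player II plays C2, Player I's expected payoff is (1/3)·(-3) + (1/3)·8 + (1/3)·8 = 13/3.
Player II minimizes Player I's payoff; the smallest is 13/3, so the best response is C2.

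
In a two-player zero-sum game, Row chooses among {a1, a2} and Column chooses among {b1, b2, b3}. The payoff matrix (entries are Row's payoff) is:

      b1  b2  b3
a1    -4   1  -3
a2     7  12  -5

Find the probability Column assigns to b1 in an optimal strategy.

Row minima: a1 → -4, a2 → -5; maximin = -4.
Column maxima: b1 → 7, b2 → 12, b3 → -3; minimax = -3.
-4 ≠ -3, so there is no saddle point; optimal play is mixed.
b2 is strictly dominated by b1 (it gives Row strictly more in every row), so Column never plays it.
On the remaining 2×2 (a1, a2 vs b1, b3):
Let Row play a1 with probability p. Expected payoff against b1: (-4)p + 7(1−p) = −11p + 7; against b3: (-3)p + (-5)(1−p) = 2p − 5.
Setting these equal: −11p + 7 = 2p − 5 ⇒ −13p = -12 ⇒ p = 12/13, and the value is (-11)·(12/13) + 7 = -41/13.
For Column: with q = P(b1), equating a1's and a2's payoffs gives −q − 3 = 12q − 5 ⇒ q = 2/13.

2/13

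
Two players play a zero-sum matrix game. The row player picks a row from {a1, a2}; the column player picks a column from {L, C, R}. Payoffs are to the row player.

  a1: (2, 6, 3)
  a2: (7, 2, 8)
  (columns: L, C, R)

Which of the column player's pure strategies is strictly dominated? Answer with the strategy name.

R

L holds the row player's payoff strictly below R in every row: 2 < 3, 7 < 8.
So R is strictly dominated for the column player.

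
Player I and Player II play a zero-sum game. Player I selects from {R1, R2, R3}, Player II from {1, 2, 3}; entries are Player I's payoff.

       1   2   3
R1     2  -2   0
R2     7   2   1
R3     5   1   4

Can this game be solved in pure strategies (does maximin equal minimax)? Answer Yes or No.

No

Row minima: R1 → -2, R2 → 1, R3 → 1; maximin = 1.
Column maxima: 1 → 7, 2 → 2, 3 → 4; minimax = 2.
1 ≠ 2, so no pure-strategy equilibrium exists.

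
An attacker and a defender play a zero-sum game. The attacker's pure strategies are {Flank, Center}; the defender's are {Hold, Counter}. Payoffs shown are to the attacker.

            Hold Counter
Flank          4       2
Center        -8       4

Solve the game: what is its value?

Row minima: Flank → 2, Center → -8; maximin = 2.
Column maxima: Hold → 4, Counter → 4; minimax = 4.
2 ≠ 4, so there is no saddle point; optimal play is mixed.
Let the attacker play Flank with probability p. Expected payoff against Hold: 4p + (-8)(1−p) = 12p − 8; against Counter: 2p + 4(1−p) = −2p + 4.
Setting these equal: 12p − 8 = −2p + 4 ⇒ 14p = 12 ⇒ p = 6/7, and the value is (12)·(6/7) − 8 = 16/7.
For the defender: with q = P(Hold), equating Flank's and Center's payoffs gives 2q + 2 = −12q + 4 ⇒ q = 1/7.

16/7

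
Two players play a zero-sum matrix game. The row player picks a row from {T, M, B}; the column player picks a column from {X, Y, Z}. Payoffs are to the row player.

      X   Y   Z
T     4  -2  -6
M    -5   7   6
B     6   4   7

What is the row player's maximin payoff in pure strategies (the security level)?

Row minima: T → -6, M → -5, B → 4.
The best of these is 4.

4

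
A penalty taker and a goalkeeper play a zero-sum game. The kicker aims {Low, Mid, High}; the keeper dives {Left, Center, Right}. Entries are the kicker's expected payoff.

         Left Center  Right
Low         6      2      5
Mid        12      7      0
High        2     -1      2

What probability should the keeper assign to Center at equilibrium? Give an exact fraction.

1/2

Row minima: Low → 2, Mid → 0, High → -1; maximin = 2.
Column maxima: Left → 12, Center → 7, Right → 5; minimax = 5.
2 ≠ 5, so there is no saddle point; optimal play is mixed.
High is strictly dominated by Low, so the kicker never plays it.
Left is strictly dominated by Center (it gives the kicker strictly more in every row), so the keeper never plays it.
On the remaining 2×2 (Low, Mid vs Center, Right):
Let the kicker play Low with probability p. Expected payoff against Center: 2p + 7(1−p) = −5p + 7; against Right: 5p + 0(1−p) = 5p.
Setting these equal: −5p + 7 = 5p ⇒ −10p = -7 ⇒ p = 7/10, and the value is (-5)·(7/10) + 7 = 7/2.
For the keeper: with q = P(Center), equating Low's and Mid's payoffs gives −3q + 5 = 7q ⇒ q = 1/2.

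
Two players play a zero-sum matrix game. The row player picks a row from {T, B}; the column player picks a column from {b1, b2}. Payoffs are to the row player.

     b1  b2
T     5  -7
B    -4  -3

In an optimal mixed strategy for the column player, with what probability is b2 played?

9/13

Row minima: T → -7, B → -4; maximin = -4.
Column maxima: b1 → 5, b2 → -3; minimax = -3.
-4 ≠ -3, so there is no saddle point; optimal play is mixed.
Let the row player play T with probability p. Expected payoff against b1: 5p + (-4)(1−p) = 9p − 4; against b2: (-7)p + (-3)(1−p) = −4p − 3.
Setting these equal: 9p − 4 = −4p − 3 ⇒ 13p = 1 ⇒ p = 1/13, and the value is (9)·(1/13) − 4 = -43/13.
For the column player: with q = P(b1), equating T's and B's payoffs gives 12q − 7 = −q − 3 ⇒ q = 4/13.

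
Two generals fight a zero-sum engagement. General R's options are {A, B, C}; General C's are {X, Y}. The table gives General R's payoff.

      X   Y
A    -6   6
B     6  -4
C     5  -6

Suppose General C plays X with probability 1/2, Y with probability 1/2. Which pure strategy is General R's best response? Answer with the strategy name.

Expected payoff of A: (1/2)·(-6) + (1/2)·6 = 0.
Expected payoff of B: (1/2)·6 + (1/2)·(-4) = 1.
Expected payoff of C: (1/2)·5 + (1/2)·(-6) = -1/2.
The largest is 1, so General R's best response is B.

B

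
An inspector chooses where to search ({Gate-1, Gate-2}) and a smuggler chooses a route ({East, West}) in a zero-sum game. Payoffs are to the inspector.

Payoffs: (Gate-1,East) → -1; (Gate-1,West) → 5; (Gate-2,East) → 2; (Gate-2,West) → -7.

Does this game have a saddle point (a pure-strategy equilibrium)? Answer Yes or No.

Row minima: Gate-1 → -1, Gate-2 → -7; maximin = -1.
Column maxima: East → 2, West → 5; minimax = 2.
-1 ≠ 2, so no pure-strategy equilibrium exists.

No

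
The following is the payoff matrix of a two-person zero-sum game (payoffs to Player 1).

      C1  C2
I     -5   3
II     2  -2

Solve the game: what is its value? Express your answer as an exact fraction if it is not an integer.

-1/3

Row minima: I → -5, II → -2; maximin = -2.
Column maxima: C1 → 2, C2 → 3; minimax = 2.
-2 ≠ 2, so there is no saddle point; optimal play is mixed.
Let Player 1 play I with probability p. Expected payoff against C1: (-5)p + 2(1−p) = −7p + 2; against C2: 3p + (-2)(1−p) = 5p − 2.
Setting these equal: −7p + 2 = 5p − 2 ⇒ −12p = -4 ⇒ p = 1/3, and the value is (-7)·(1/3) + 2 = -1/3.
For Player 2: with q = P(C1), equating I's and II's payoffs gives −8q + 3 = 4q − 2 ⇒ q = 5/12.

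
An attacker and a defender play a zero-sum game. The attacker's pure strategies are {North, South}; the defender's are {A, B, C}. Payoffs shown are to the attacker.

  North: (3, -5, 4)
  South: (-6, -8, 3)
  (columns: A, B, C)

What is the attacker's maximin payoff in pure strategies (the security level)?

-5

Row minima: North → -5, South → -8.
The best of these is -5.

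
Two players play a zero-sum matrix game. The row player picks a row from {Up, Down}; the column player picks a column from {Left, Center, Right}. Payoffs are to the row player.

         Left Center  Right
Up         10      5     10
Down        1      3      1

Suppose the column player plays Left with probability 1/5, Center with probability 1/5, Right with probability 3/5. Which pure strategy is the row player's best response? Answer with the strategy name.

Expected payoff of Up: (1/5)·10 + (1/5)·5 + (3/5)·10 = 9.
Expected payoff of Down: (1/5)·1 + (1/5)·3 + (3/5)·1 = 7/5.
The largest is 9, so the row player's best response is Up.

Up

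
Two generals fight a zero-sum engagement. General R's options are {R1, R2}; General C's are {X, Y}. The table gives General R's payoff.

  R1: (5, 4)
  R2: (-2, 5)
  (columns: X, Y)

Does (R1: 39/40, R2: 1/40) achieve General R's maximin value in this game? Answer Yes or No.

No

Against X this mix gives (39/40)·5 + (1/40)·(-2) = 193/40.
Against Y this mix gives (39/40)·4 + (1/40)·5 = 161/40.
General C will play Y, holding General R to 161/40. Shifting weight toward the row that does better against Y would raise this floor (the equalizing mix achieves 33/8 against both Y and X), so the proposed strategy is not optimal.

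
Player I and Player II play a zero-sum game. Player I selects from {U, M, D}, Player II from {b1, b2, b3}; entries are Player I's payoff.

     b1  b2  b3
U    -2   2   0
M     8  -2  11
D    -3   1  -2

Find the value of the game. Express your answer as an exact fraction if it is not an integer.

6/7

Row minima: U → -2, M → -2, D → -3; maximin = -2.
Column maxima: b1 → 8, b2 → 2, b3 → 11; minimax = 2.
-2 ≠ 2, so there is no saddle point; optimal play is mixed.
D is strictly dominated by U, so Player I never plays it.
b3 is strictly dominated by b1 (it gives Player I strictly more in every row), so Player II never plays it.
On the remaining 2×2 (U, M vs b1, b2):
Let Player I play U with probability p. Expected payoff against b1: (-2)p + 8(1−p) = −10p + 8; against b2: 2p + (-2)(1−p) = 4p − 2.
Setting these equal: −10p + 8 = 4p − 2 ⇒ −14p = -10 ⇒ p = 5/7, and the value is (-10)·(5/7) + 8 = 6/7.
For Player II: with q = P(b1), equating U's and M's payoffs gives −4q + 2 = 10q − 2 ⇒ q = 2/7.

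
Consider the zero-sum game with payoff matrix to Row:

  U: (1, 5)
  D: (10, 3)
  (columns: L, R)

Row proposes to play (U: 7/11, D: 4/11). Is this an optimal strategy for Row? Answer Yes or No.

Against L this mix gives (7/11)·1 + (4/11)·10 = 47/11.
Against R this mix gives (7/11)·5 + (4/11)·3 = 47/11.
All of Column's active replies (L, R) yield 47/11, and no column does worse for Row. The mix makes Column indifferent and guarantees 47/11, so it is optimal.

Yes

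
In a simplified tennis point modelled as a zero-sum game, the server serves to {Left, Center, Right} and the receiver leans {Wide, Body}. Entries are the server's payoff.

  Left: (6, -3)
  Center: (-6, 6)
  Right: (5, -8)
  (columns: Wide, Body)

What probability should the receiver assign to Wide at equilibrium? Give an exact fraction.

Row minima: Left → -3, Center → -6, Right → -8; maximin = -3.
Column maxima: Wide → 6, Body → 6; minimax = 6.
-3 ≠ 6, so there is no saddle point; optimal play is mixed.
Right is strictly dominated by Left, so the server never plays it.
On the remaining 2×2 (Left, Center vs Wide, Body):
Let the server play Left with probability p. Expected payoff against Wide: 6p + (-6)(1−p) = 12p − 6; against Body: (-3)p + 6(1−p) = −9p + 6.
Setting these equal: 12p − 6 = −9p + 6 ⇒ 21p = 12 ⇒ p = 4/7, and the value is (12)·(4/7) − 6 = 6/7.
For the receiver: with q = P(Wide), equating Left's and Center's payoffs gives 9q − 3 = −12q + 6 ⇒ q = 3/7.

3/7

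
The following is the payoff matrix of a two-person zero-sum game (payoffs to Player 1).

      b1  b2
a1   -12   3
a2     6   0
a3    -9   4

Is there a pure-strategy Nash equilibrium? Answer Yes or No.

No

Row minima: a1 → -12, a2 → 0, a3 → -9; maximin = 0.
Column maxima: b1 → 6, b2 → 4; minimax = 4.
0 ≠ 4, so no pure-strategy equilibrium exists.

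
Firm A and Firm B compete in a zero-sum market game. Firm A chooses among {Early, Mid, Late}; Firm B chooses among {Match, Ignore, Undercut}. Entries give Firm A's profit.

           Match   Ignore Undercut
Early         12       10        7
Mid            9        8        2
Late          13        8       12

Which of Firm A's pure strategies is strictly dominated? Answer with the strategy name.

Early gives a strictly higher payoff than Mid against every column: 12 > 9, 10 > 8, 7 > 2.
So Mid is strictly dominated and Firm A never plays it.

Mid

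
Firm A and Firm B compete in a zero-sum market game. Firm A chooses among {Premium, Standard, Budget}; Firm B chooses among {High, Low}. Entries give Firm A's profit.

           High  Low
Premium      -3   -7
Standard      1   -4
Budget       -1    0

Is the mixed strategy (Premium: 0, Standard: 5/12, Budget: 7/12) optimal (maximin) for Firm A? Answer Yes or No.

No

Against High this mix gives (5/12)·1 + (7/12)·(-1) = -1/6.
Against Low this mix gives (5/12)·(-4) + (7/12)·0 = -5/3.
Firm B will play Low, holding Firm A to -5/3. Shifting weight toward the row that does better against Low would raise this floor (the equalizing mix achieves -2/3 against both Low and High), so the proposed strategy is not optimal.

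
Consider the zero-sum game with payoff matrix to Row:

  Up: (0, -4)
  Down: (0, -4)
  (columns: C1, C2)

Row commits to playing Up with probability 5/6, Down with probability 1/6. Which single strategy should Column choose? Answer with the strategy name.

If Column plays C1, Row's expected payoff is (5/6)·0 + (1/6)·0 = 0.
If Column plays C2, Row's expected payoff is (5/6)·(-4) + (1/6)·(-4) = -4.
Column minimizes Row's payoff; the smallest is -4, so the best response is C2.

C2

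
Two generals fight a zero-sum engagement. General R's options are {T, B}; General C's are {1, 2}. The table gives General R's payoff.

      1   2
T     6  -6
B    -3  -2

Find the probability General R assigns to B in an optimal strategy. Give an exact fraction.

12/13

Row minima: T → -6, B → -3; maximin = -3.
Column maxima: 1 → 6, 2 → -2; minimax = -2.
-3 ≠ -2, so there is no saddle point; optimal play is mixed.
Let General R play T with probability p. Expected payoff against 1: 6p + (-3)(1−p) = 9p − 3; against 2: (-6)p + (-2)(1−p) = −4p − 2.
Setting these equal: 9p − 3 = −4p − 2 ⇒ 13p = 1 ⇒ p = 1/13, and the value is (9)·(1/13) − 3 = -30/13.
For General C: with q = P(1), equating T's and B's payoffs gives 12q − 6 = −q − 2 ⇒ q = 4/13.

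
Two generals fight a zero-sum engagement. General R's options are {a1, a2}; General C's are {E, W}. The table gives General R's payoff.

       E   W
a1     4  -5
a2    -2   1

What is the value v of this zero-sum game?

-1/2

Row minima: a1 → -5, a2 → -2; maximin = -2.
Column maxima: E → 4, W → 1; minimax = 1.
-2 ≠ 1, so there is no saddle point; optimal play is mixed.
Let General R play a1 with probability p. Expected payoff against E: 4p + (-2)(1−p) = 6p − 2; against W: (-5)p + 1(1−p) = −6p + 1.
Setting these equal: 6p − 2 = −6p + 1 ⇒ 12p = 3 ⇒ p = 1/4, and the value is (6)·(1/4) − 2 = -1/2.
For General C: with q = P(E), equating a1's and a2's payoffs gives 9q − 5 = −3q + 1 ⇒ q = 1/2.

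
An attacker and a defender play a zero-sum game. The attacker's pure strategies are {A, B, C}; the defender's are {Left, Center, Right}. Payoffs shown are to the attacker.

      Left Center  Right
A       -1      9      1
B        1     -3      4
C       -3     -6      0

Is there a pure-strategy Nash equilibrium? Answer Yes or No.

Row minima: A → -1, B → -3, C → -6; maximin = -1.
Column maxima: Left → 1, Center → 9, Right → 4; minimax = 1.
-1 ≠ 1, so no pure-strategy equilibrium exists.

No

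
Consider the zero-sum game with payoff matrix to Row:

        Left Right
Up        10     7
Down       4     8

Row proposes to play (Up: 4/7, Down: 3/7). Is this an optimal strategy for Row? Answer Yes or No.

Against Left this mix gives (4/7)·10 + (3/7)·4 = 52/7.
Against Right this mix gives (4/7)·7 + (3/7)·8 = 52/7.
All of Column's active replies (Left, Right) yield 52/7, and no column does worse for Row. The mix makes Column indifferent and guarantees 52/7, so it is optimal.

Yes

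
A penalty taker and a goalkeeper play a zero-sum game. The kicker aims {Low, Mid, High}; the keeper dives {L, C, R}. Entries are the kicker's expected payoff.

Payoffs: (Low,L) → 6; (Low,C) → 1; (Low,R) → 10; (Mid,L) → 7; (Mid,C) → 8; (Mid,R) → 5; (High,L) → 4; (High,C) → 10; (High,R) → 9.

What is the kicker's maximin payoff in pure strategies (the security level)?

Row minima: Low → 1, Mid → 5, High → 4.
The best of these is 5.

5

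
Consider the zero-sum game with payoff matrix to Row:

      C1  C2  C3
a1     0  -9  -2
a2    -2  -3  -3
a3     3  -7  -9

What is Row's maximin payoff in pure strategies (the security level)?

Row minima: a1 → -9, a2 → -3, a3 → -9.
The best of these is -3.

-3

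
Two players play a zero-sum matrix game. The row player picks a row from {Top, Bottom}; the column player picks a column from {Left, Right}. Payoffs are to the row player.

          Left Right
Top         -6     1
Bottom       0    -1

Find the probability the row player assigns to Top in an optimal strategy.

1/8

Row minima: Top → -6, Bottom → -1; maximin = -1.
Column maxima: Left → 0, Right → 1; minimax = 0.
-1 ≠ 0, so there is no saddle point; optimal play is mixed.
Let the row player play Top with probability p. Expected payoff against Left: (-6)p + 0(1−p) = −6p; against Right: 1p + (-1)(1−p) = 2p − 1.
Setting these equal: −6p = 2p − 1 ⇒ −8p = -1 ⇒ p = 1/8, and the value is (-6)·(1/8) = -3/4.
For the column player: with q = P(Left), equating Top's and Bottom's payoffs gives −7q + 1 = q − 1 ⇒ q = 1/4.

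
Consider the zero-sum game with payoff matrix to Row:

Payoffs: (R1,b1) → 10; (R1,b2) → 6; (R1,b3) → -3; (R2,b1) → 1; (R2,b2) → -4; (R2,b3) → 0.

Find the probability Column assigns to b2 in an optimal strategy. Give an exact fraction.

3/13

Row minima: R1 → -3, R2 → -4; maximin = -3.
Column maxima: b1 → 10, b2 → 6, b3 → 0; minimax = 0.
-3 ≠ 0, so there is no saddle point; optimal play is mixed.
b1 is strictly dominated by b2 (it gives Row strictly more in every row), so Column never plays it.
On the remaining 2×2 (R1, R2 vs b2, b3):
Let Row play R1 with probability p. Expected payoff against b2: 6p + (-4)(1−p) = 10p − 4; against b3: (-3)p + 0(1−p) = −3p.
Setting these equal: 10p − 4 = −3p ⇒ 13p = 4 ⇒ p = 4/13, and the value is (10)·(4/13) − 4 = -12/13.
For Column: with q = P(b2), equating R1's and R2's payoffs gives 9q − 3 = −4q ⇒ q = 3/13.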